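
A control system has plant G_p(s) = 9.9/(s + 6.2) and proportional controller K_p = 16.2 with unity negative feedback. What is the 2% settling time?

Closed-loop transfer function: T(s) = K_p·G_p(s)/(1 + K_p·G_p(s)) = 160.4/(s + 6.2 + 160.4) = 160.4/(s + 166.6).
Time constant τ = 1/166.6 = 0.006003 s, so the 2% settling time is about 4τ = 0.024 s.

T_s ≈ 0.024 s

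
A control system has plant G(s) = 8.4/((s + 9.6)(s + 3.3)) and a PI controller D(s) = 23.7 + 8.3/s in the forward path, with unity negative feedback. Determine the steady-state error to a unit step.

0

The open loop D(s)G(s) has a pole at the origin (type 1), so the static position error constant is infinite and e_ss = 1/(1+∞) = 0.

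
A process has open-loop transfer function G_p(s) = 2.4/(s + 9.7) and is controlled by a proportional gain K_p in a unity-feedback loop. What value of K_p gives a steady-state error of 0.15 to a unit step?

Steady-state error for a unit step on this type-0 loop is 1/(1 + K_p·G_p(0)).
G_p(0) = 0.2474. Require 1/(1 + K_p·0.2474) = 0.15, so 1 + 0.2474·K_p = 6.667.
K_p = (6.667 − 1)/0.2474 = 22.9.

K_p = 22.9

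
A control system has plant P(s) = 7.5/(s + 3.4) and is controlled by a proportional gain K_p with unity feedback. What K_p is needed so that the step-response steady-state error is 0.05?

K_p = 8.61

Steady-state error for a unit step on this type-0 loop is 1/(1 + K_p·P(0)).
P(0) = 2.206. Require 1/(1 + K_p·2.206) = 0.05, so 1 + 2.206·K_p = 20.
K_p = (20 − 1)/2.206 = 8.61.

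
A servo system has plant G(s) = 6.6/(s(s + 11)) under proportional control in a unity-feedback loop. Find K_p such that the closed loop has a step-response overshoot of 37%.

From %OS = 100·exp(−πζ/√(1−ζ²)) = 37%, ζ = −ln(0.37)/√(π²+ln²(0.37)) = 0.3017.
Characteristic equation s² + 11s + 6.6K_p = 0 gives ζ = 11/(2√(6.6K_p)).
Setting ζ = 0.3017: √(6.6K_p) = 11/(2·0.3017) = 18.23, so K_p = 332.3/6.6 = 50.3.

K_p = 50.3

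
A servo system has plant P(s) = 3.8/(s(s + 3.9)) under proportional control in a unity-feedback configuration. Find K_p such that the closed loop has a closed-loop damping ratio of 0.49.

K_p = 4.17

Closed-loop characteristic equation: s² + 3.9s + K_p·3.8 = 0.
So ω_n = √(3.8K_p) and 2ζω_n = 3.9, giving ζ = 3.9/(2√(3.8K_p)).
Setting ζ = 0.49: √(3.8K_p) = 3.9/(2·0.49) = 3.98, so K_p = 15.84/3.8 = 4.17.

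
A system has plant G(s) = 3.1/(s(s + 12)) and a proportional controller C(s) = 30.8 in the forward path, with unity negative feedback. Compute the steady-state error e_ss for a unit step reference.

0

The open loop C(s)G(s) has a pole at the origin (type 1), so the static position error constant is infinite and e_ss = 1/(1+∞) = 0.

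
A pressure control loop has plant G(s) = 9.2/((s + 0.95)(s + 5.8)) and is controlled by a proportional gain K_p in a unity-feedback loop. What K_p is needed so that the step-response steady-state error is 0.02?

K_p = 29.3

The loop is type 0, so e_ss(step) = 1/(1 + K_pos) with K_pos = K_p·G(0).
G(0) = 1.67. Require 1/(1 + K_p·1.67) = 0.02, so 1 + 1.67·K_p = 50.
K_p = (50 − 1)/1.67 = 29.3.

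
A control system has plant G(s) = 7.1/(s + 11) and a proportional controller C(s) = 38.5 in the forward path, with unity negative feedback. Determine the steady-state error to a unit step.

The loop is type 0. Static position error constant K_pos = C(0)·G(0) = 38.5·0.6455 = 24.85.
Steady-state error to a unit step: e_ss = 1/(1+K_pos) = 1/25.85 = 0.0387.

0.0387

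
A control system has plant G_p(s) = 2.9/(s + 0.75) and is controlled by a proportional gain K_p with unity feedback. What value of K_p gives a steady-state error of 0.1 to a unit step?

K_p = 2.33

Steady-state error for a unit step on this type-0 loop is 1/(1 + K_p·G_p(0)).
G_p(0) = 3.867. Require 1/(1 + K_p·3.867) = 0.1, so 1 + 3.867·K_p = 10.
K_p = (10 − 1)/3.867 = 2.33.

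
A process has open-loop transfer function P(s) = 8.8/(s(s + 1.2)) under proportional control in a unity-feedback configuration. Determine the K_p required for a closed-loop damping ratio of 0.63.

Closed-loop characteristic equation: s² + 1.2s + K_p·8.8 = 0.
So ω_n = √(8.8K_p) and 2ζω_n = 1.2, giving ζ = 1.2/(2√(8.8K_p)).
Setting ζ = 0.63: √(8.8K_p) = 1.2/(2·0.63) = 0.9524, so K_p = 0.907/8.8 = 0.103.

K_p = 0.103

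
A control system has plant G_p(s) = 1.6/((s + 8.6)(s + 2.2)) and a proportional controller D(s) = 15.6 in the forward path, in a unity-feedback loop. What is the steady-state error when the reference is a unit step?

The loop is type 0. Static position error constant K_pos = D(0)·G_p(0) = 15.6·0.08457 = 1.319.
Steady-state error to a unit step: e_ss = 1/(1+K_pos) = 1/2.319 = 0.431.

0.431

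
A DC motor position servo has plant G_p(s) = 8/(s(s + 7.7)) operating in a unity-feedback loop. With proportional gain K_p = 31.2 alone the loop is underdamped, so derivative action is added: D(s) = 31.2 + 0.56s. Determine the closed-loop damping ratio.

Forward path: (31.2 + 0.56s)·8/(s(s+7.7)). The closed-loop characteristic equation is s² + (7.7 + 8·0.56)s + 8·31.2 = 0.
That is s² + 12.18s + 249.6 = 0, so ω_n = 15.8 rad/s and ζ = 12.18/(2·15.8) = 0.3855.

ζ = 0.385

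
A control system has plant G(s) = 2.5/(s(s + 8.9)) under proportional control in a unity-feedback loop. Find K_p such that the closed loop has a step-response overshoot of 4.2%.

From %OS = 100·exp(−πζ/√(1−ζ²)) = 4.2%, ζ = −ln(0.042)/√(π²+ln²(0.042)) = 0.7103.
Characteristic equation s² + 8.9s + 2.5K_p = 0 gives ζ = 8.9/(2√(2.5K_p)).
Setting ζ = 0.7103: √(2.5K_p) = 8.9/(2·0.7103) = 6.265, so K_p = 39.25/2.5 = 15.7.

K_p = 15.7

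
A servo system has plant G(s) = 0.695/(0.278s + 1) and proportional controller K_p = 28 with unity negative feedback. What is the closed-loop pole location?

Closed loop: T(s) = K_p·G/(1+K_p·G) = 19.46/(0.278s + 1 + 19.46), with pole at s = −(1 + 19.46)/0.278 = −73.6.

s = -73.6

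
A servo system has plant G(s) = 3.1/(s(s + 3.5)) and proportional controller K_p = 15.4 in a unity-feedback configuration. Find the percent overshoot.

The closed-loop denominator s² + 3.5s + 47.74 gives ω_n = √47.74 = 6.909 and ζ = 3.5/(2ω_n) = 0.2533.
%OS = 100·exp(−πζ/√(1−ζ²)) = 100·exp(−π·0.2533/√0.9359) = 43.9%.

43.9%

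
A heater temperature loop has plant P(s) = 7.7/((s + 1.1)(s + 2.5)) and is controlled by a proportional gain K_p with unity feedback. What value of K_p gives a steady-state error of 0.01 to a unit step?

K_p = 35.4

For a type-0 loop with proportional control, e_ss = 1/(1 + K_p·P(0)).
P(0) = 2.8. Require 1/(1 + K_p·2.8) = 0.01, so 1 + 2.8·K_p = 100.
K_p = (100 − 1)/2.8 = 35.4.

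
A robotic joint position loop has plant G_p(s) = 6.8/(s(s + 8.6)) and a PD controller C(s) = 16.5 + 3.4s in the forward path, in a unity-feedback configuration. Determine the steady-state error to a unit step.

0

The open loop C(s)G_p(s) has a pole at the origin (type 1), so the static position error constant is infinite and e_ss = 1/(1+∞) = 0.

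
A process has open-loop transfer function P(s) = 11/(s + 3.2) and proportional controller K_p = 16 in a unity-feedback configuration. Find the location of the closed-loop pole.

Closed-loop transfer function: T(s) = K_p·P(s)/(1 + K_p·P(s)) = 176/(s + 3.2 + 176) = 176/(s + 179.2).
The closed-loop pole is at s = −179.2.

s = -179.2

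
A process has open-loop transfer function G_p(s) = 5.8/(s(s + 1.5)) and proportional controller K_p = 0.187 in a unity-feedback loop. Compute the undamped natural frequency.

ω_n = 1.04 rad/s

The closed-loop denominator is s(s+1.5) + 0.187·5.8 = s² + 1.5s + 1.085.
So ω_n² = 1.085 ⇒ ω_n = 1.041 rad/s, and ζ = 1.5/(2ω_n) = 0.72.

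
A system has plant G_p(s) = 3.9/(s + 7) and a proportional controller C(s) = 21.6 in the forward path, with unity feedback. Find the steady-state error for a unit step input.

0.0767

The loop is type 0. Static position error constant K_pos = C(0)·G_p(0) = 21.6·0.5571 = 12.03.
Steady-state error to a unit step: e_ss = 1/(1+K_pos) = 1/13.03 = 0.0767.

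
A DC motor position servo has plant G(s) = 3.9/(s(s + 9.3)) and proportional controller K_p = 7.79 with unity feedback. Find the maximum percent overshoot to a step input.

0.718%

Closed-loop characteristic equation: s² + 9.3s + 30.38 = 0, so ω_n = 5.512 rad/s and ζ = 9.3/(2·5.512) = 0.8436.
%OS = 100·exp(−πζ/√(1−ζ²)) = 100·exp(−π·0.8436/√0.2883) = 0.718%.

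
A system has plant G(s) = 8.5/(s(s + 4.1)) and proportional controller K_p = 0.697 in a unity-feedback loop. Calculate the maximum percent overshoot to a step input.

The closed-loop denominator s² + 4.1s + 5.924 gives ω_n = √5.924 = 2.434 and ζ = 4.1/(2ω_n) = 0.8422.
%OS = 100·exp(−πζ/√(1−ζ²)) = 100·exp(−π·0.8422/√0.2907) = 0.739%.

0.739%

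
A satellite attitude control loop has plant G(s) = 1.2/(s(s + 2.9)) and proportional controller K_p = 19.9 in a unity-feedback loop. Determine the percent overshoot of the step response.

37.7%

Closed-loop characteristic equation: s² + 2.9s + 23.88 = 0, so ω_n = 4.887 rad/s and ζ = 2.9/(2·4.887) = 0.2967.
%OS = 100·exp(−πζ/√(1−ζ²)) = 100·exp(−π·0.2967/√0.912) = 37.7%.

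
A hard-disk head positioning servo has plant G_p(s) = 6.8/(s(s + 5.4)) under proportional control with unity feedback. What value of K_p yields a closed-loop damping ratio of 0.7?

Closed-loop characteristic equation: s² + 5.4s + K_p·6.8 = 0.
So ω_n = √(6.8K_p) and 2ζω_n = 5.4, giving ζ = 5.4/(2√(6.8K_p)).
Setting ζ = 0.7: √(6.8K_p) = 5.4/(2·0.7) = 3.857, so K_p = 14.88/6.8 = 2.19.

K_p = 2.19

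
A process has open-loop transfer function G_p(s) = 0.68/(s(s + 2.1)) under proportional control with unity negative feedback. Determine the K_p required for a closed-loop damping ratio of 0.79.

K_p = 2.6

Closed-loop characteristic equation: s² + 2.1s + K_p·0.68 = 0.
So ω_n = √(0.68K_p) and 2ζω_n = 2.1, giving ζ = 2.1/(2√(0.68K_p)).
Setting ζ = 0.79: √(0.68K_p) = 2.1/(2·0.79) = 1.329, so K_p = 1.767/0.68 = 2.6.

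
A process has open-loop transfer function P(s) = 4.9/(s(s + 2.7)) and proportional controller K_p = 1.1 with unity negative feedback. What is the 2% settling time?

T_s ≈ 2.96 s

The closed-loop denominator s² + 2.7s + 5.39 gives ω_n = √5.39 = 2.322 and ζ = 2.7/(2ω_n) = 0.5815.
2% settling time T_s ≈ 4/(ζω_n) = 4/1.35 = 2.96 s.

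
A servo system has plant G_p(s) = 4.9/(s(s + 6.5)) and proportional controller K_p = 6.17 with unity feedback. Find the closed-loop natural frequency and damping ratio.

The closed-loop denominator is s(s+6.5) + 6.17·4.9 = s² + 6.5s + 30.23.
Matching s² + 2ζω_n s + ω_n²: ω_n = √30.23 = 5.498 rad/s and 2ζω_n = 6.5, so ζ = 6.5/(2·5.498) = 0.591.

ω_n = 5.5 rad/s, ζ = 0.591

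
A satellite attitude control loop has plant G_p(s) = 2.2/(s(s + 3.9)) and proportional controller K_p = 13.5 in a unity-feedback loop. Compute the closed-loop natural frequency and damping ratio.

ω_n = 5.45 rad/s, ζ = 0.358

The closed-loop denominator is s(s+3.9) + 13.5·2.2 = s² + 3.9s + 29.7.
So ω_n² = 29.7 ⇒ ω_n = 5.45 rad/s, and ζ = 3.9/(2ω_n) = 0.358.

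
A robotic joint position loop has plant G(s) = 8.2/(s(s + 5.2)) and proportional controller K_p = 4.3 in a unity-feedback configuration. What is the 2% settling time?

T_s ≈ 1.54 s

Closed-loop characteristic equation: s² + 5.2s + 35.26 = 0, so ω_n = 5.938 rad/s and ζ = 5.2/(2·5.938) = 0.4379.
2% settling time T_s ≈ 4/(ζω_n) = 4/2.6 = 1.54 s.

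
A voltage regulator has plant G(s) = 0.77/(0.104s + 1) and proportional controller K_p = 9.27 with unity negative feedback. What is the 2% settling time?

Closed loop: T(s) = K_p·G/(1+K_p·G) = 7.138/(0.104s + 1 + 7.138), with pole at s = −(1 + 7.138)/0.104 = −78.25.
τ = 1/78.25 = 0.01278 s, so 2% settling time ≈ 4τ = 0.0511 s.

T_s ≈ 0.0511 s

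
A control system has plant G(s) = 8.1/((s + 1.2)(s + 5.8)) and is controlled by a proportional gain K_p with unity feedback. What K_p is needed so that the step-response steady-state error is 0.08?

For a type-0 loop with proportional control, e_ss = 1/(1 + K_p·G(0)).
G(0) = 1.164. Require 1/(1 + K_p·1.164) = 0.08, so 1 + 1.164·K_p = 12.5.
K_p = (12.5 − 1)/1.164 = 9.88.

K_p = 9.88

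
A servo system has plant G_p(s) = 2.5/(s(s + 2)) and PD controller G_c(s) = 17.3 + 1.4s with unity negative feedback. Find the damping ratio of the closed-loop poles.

Forward path: (17.3 + 1.4s)·2.5/(s(s+2)). The closed-loop characteristic equation is s² + (2 + 2.5·1.4)s + 2.5·17.3 = 0.
That is s² + 5.5s + 43.25 = 0, so ω_n = 6.576 rad/s and ζ = 5.5/(2·6.576) = 0.4182.

ζ = 0.418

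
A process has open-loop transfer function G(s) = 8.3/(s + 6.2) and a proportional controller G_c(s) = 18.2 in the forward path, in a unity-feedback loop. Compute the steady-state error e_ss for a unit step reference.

0.0394

The loop is type 0. Static position error constant K_pos = G_c(0)·G(0) = 18.2·1.339 = 24.36.
Steady-state error to a unit step: e_ss = 1/(1+K_pos) = 1/25.36 = 0.0394.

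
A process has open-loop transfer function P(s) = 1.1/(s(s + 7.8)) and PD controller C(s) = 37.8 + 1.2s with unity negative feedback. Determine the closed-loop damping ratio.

Forward path: (37.8 + 1.2s)·1.1/(s(s+7.8)). The closed-loop characteristic equation is s² + (7.8 + 1.1·1.2)s + 1.1·37.8 = 0.
That is s² + 9.12s + 41.58 = 0, so ω_n = 6.448 rad/s and ζ = 9.12/(2·6.448) = 0.7072.

ζ = 0.707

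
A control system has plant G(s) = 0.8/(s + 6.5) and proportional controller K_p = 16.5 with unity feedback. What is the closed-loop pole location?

Closed-loop transfer function: T(s) = K_p·G(s)/(1 + K_p·G(s)) = 13.2/(s + 6.5 + 13.2) = 13.2/(s + 19.7).
The closed-loop pole is at s = −19.7.

s = -19.7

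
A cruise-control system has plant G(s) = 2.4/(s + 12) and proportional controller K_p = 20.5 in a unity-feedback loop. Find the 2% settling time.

T_s ≈ 0.0654 s

Closed-loop transfer function: T(s) = K_p·G(s)/(1 + K_p·G(s)) = 49.2/(s + 12 + 49.2) = 49.2/(s + 61.2).
Time constant τ = 1/61.2 = 0.01634 s, so the 2% settling time is about 4τ = 0.0654 s.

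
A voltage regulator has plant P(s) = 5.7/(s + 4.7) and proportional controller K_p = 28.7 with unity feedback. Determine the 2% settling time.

Closed-loop transfer function: T(s) = K_p·P(s)/(1 + K_p·P(s)) = 163.6/(s + 4.7 + 163.6) = 163.6/(s + 168.3).
Time constant τ = 1/168.3 = 0.005942 s, so the 2% settling time is about 4τ = 0.0238 s.

T_s ≈ 0.0238 s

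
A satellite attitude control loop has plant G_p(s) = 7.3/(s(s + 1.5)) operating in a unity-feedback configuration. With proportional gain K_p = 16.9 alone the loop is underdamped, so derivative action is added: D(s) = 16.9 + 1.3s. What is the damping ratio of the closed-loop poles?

ζ = 0.495

Forward path: (16.9 + 1.3s)·7.3/(s(s+1.5)). The closed-loop characteristic equation is s² + (1.5 + 7.3·1.3)s + 7.3·16.9 = 0.
That is s² + 10.99s + 123.4 = 0, so ω_n = 11.11 rad/s and ζ = 10.99/(2·11.11) = 0.4947.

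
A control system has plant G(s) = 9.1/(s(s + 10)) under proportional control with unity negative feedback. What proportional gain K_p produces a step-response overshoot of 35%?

K_p = 27.3

From %OS = 100·exp(−πζ/√(1−ζ²)) = 35%, ζ = −ln(0.35)/√(π²+ln²(0.35)) = 0.3169.
Characteristic equation s² + 10s + 9.1K_p = 0 gives ζ = 10/(2√(9.1K_p)).
Setting ζ = 0.3169: √(9.1K_p) = 10/(2·0.3169) = 15.78, so K_p = 248.9/9.1 = 27.3.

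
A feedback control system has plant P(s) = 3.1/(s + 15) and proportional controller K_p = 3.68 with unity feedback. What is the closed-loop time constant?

Closed-loop transfer function: T(s) = K_p·P(s)/(1 + K_p·P(s)) = 11.41/(s + 15 + 11.41) = 11.41/(s + 26.41).
Time constant τ = 1/26.41 = 0.0379 s.

τ = 0.0379 s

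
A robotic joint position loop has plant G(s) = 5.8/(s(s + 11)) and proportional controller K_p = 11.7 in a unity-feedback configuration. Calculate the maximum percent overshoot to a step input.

5.98%

From 1 + K_pG(s) = 0: s² + 11s + 67.86 = 0 ⇒ ω_n = 8.238, ζ = 0.6677.
%OS = 100·exp(−πζ/√(1−ζ²)) = 100·exp(−π·0.6677/√0.5542) = 5.98%.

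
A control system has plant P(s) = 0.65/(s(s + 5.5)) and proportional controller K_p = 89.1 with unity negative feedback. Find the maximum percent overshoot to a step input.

The closed-loop denominator s² + 5.5s + 57.91 gives ω_n = √57.91 = 7.61 and ζ = 5.5/(2ω_n) = 0.3614.
%OS = 100·exp(−πζ/√(1−ζ²)) = 100·exp(−π·0.3614/√0.8694) = 29.6%.

29.6%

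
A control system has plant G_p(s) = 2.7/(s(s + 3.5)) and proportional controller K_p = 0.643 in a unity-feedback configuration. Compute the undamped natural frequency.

1 + K_p·G_p(s) = 0 gives s² + 3.5s + 1.736 = 0.
Matching s² + 2ζω_n s + ω_n²: ω_n = √1.736 = 1.318 rad/s and 2ζω_n = 3.5, so ζ = 3.5/(2·1.318) = 1.33.

ω_n = 1.32 rad/s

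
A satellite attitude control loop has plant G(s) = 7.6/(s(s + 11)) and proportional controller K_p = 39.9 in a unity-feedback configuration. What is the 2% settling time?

Closed-loop characteristic equation: s² + 11s + 303.2 = 0, so ω_n = 17.41 rad/s and ζ = 11/(2·17.41) = 0.3158.
2% settling time T_s ≈ 4/(ζω_n) = 4/5.5 = 0.727 s.

T_s ≈ 0.727 s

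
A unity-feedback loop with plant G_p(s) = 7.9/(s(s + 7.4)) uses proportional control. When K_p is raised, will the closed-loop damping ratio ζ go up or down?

decrease

ζ = 7.4/(2√(7.9K_p)); increasing K_p raises the denominator, so ζ falls.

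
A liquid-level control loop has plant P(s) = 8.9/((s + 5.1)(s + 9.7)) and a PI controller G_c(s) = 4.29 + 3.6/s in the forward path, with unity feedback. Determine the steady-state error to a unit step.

The open loop G_c(s)P(s) has a pole at the origin (type 1), so the static position error constant is infinite and e_ss = 1/(1+∞) = 0.

0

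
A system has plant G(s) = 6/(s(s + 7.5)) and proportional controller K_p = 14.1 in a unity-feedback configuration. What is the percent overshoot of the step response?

24.6%

The closed-loop denominator s² + 7.5s + 84.6 gives ω_n = √84.6 = 9.198 and ζ = 7.5/(2ω_n) = 0.4077.
%OS = 100·exp(−πζ/√(1−ζ²)) = 100·exp(−π·0.4077/√0.8338) = 24.6%.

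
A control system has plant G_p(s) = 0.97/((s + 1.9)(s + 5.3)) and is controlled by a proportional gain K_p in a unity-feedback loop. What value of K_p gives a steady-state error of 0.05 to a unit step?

The loop is type 0, so e_ss(step) = 1/(1 + K_pos) with K_pos = K_p·G_p(0).
G_p(0) = 0.09633. Require 1/(1 + K_p·0.09633) = 0.05, so 1 + 0.09633·K_p = 20.
K_p = (20 − 1)/0.09633 = 197.

K_p = 197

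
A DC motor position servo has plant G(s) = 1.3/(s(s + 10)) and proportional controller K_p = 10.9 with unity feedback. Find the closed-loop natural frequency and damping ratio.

ω_n = 3.76 rad/s, ζ = 1.33

The closed-loop denominator is s(s+10) + 10.9·1.3 = s² + 10s + 14.17.
Matching s² + 2ζω_n s + ω_n²: ω_n = √14.17 = 3.764 rad/s and 2ζω_n = 10, so ζ = 10/(2·3.764) = 1.33.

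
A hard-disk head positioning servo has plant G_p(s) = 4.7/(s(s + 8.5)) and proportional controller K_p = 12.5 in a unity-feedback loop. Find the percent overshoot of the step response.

12.3%

Closed-loop characteristic equation: s² + 8.5s + 58.75 = 0, so ω_n = 7.665 rad/s and ζ = 8.5/(2·7.665) = 0.5545.
%OS = 100·exp(−πζ/√(1−ζ²)) = 100·exp(−π·0.5545/√0.6926) = 12.3%.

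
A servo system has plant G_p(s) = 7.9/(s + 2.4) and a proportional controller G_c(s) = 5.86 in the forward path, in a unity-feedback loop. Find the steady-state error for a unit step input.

The loop is type 0. Static position error constant K_pos = G_c(0)·G_p(0) = 5.86·3.292 = 19.29.
Steady-state error to a unit step: e_ss = 1/(1+K_pos) = 1/20.29 = 0.0493.

0.0493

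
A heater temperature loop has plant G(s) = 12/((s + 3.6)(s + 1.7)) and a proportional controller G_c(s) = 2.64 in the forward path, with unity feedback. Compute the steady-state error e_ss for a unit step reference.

0.162

The loop is type 0. Static position error constant K_pos = G_c(0)·G(0) = 2.64·1.961 = 5.176.
Steady-state error to a unit step: e_ss = 1/(1+K_pos) = 1/6.176 = 0.162.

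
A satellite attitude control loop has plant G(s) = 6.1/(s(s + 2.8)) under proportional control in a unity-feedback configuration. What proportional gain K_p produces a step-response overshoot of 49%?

K_p = 6.55

From %OS = 100·exp(−πζ/√(1−ζ²)) = 49%, ζ = −ln(0.49)/√(π²+ln²(0.49)) = 0.2214.
Characteristic equation s² + 2.8s + 6.1K_p = 0 gives ζ = 2.8/(2√(6.1K_p)).
Setting ζ = 0.2214: √(6.1K_p) = 2.8/(2·0.2214) = 6.323, so K_p = 39.97/6.1 = 6.55.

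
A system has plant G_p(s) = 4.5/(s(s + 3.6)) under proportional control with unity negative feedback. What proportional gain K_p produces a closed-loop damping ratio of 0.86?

K_p = 0.973

Closed-loop characteristic equation: s² + 3.6s + K_p·4.5 = 0.
So ω_n = √(4.5K_p) and 2ζω_n = 3.6, giving ζ = 3.6/(2√(4.5K_p)).
Setting ζ = 0.86: √(4.5K_p) = 3.6/(2·0.86) = 2.093, so K_p = 4.381/4.5 = 0.973.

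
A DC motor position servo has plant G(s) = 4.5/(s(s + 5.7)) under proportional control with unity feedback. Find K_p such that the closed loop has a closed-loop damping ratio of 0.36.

K_p = 13.9

Closed-loop characteristic equation: s² + 5.7s + K_p·4.5 = 0.
So ω_n = √(4.5K_p) and 2ζω_n = 5.7, giving ζ = 5.7/(2√(4.5K_p)).
Setting ζ = 0.36: √(4.5K_p) = 5.7/(2·0.36) = 7.917, so K_p = 62.67/4.5 = 13.9.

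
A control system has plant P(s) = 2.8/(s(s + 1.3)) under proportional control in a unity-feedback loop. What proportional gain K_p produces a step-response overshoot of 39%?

K_p = 1.83

From %OS = 100·exp(−πζ/√(1−ζ²)) = 39%, ζ = −ln(0.39)/√(π²+ln²(0.39)) = 0.2871.
Characteristic equation s² + 1.3s + 2.8K_p = 0 gives ζ = 1.3/(2√(2.8K_p)).
Setting ζ = 0.2871: √(2.8K_p) = 1.3/(2·0.2871) = 2.264, so K_p = 5.126/2.8 = 1.83.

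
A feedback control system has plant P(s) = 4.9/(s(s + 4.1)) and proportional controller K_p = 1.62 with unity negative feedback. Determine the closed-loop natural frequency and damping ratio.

With unity feedback the closed-loop characteristic equation is s² + 4.1s + 1.62·4.9 = s² + 4.1s + 7.938 = 0.
So ω_n² = 7.938 ⇒ ω_n = 2.817 rad/s, and ζ = 4.1/(2ω_n) = 0.728.

ω_n = 2.82 rad/s, ζ = 0.728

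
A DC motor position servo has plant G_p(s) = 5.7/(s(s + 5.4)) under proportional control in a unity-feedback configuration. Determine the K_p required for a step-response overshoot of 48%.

From %OS = 100·exp(−πζ/√(1−ζ²)) = 48%, ζ = −ln(0.48)/√(π²+ln²(0.48)) = 0.2275.
Characteristic equation s² + 5.4s + 5.7K_p = 0 gives ζ = 5.4/(2√(5.7K_p)).
Setting ζ = 0.2275: √(5.7K_p) = 5.4/(2·0.2275) = 11.87, so K_p = 140.8/5.7 = 24.7.

K_p = 24.7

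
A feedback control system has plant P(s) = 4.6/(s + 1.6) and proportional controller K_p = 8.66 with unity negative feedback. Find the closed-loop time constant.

τ = 0.0241 s

Closed-loop transfer function: T(s) = K_p·P(s)/(1 + K_p·P(s)) = 39.84/(s + 1.6 + 39.84) = 39.84/(s + 41.44).
Time constant τ = 1/41.44 = 0.0241 s.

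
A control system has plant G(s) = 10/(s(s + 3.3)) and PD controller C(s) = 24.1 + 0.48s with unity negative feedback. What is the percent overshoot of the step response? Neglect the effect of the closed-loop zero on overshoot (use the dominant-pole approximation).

42.8%

Forward path: (24.1 + 0.48s)·10/(s(s+3.3)). The closed-loop characteristic equation is s² + (3.3 + 10·0.48)s + 10·24.1 = 0.
That is s² + 8.1s + 241 = 0, so ω_n = 15.52 rad/s and ζ = 8.1/(2·15.52) = 0.2609.
%OS = 100·exp(−πζ/√(1−ζ²)) = 42.8%.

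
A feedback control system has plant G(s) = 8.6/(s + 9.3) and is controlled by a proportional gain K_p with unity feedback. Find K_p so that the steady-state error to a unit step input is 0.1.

K_p = 9.73

The loop is type 0, so e_ss(step) = 1/(1 + K_pos) with K_pos = K_p·G(0).
G(0) = 0.9247. Require 1/(1 + K_p·0.9247) = 0.1, so 1 + 0.9247·K_p = 10.
K_p = (10 − 1)/0.9247 = 9.73.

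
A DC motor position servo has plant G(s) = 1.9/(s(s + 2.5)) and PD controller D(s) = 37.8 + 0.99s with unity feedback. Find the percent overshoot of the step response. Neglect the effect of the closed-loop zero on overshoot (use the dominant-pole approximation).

43.1%

Forward path: (37.8 + 0.99s)·1.9/(s(s+2.5)). The closed-loop characteristic equation is s² + (2.5 + 1.9·0.99)s + 1.9·37.8 = 0.
That is s² + 4.381s + 71.82 = 0, so ω_n = 8.475 rad/s and ζ = 4.381/(2·8.475) = 0.2585.
%OS = 100·exp(−πζ/√(1−ζ²)) = 43.1%.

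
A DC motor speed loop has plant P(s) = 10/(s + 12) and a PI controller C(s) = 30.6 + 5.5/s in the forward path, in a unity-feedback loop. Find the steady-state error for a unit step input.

The open loop C(s)P(s) has a pole at the origin (type 1), so the static position error constant is infinite and e_ss = 1/(1+∞) = 0.

0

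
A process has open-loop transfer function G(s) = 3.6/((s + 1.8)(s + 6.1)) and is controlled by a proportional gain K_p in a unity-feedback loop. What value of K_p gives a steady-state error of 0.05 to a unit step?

K_p = 58

For a type-0 loop with proportional control, e_ss = 1/(1 + K_p·G(0)).
G(0) = 0.3279. Require 1/(1 + K_p·0.3279) = 0.05, so 1 + 0.3279·K_p = 20.
K_p = (20 − 1)/0.3279 = 58.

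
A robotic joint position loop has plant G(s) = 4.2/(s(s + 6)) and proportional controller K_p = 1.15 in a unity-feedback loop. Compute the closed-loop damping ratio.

1 + K_p·G(s) = 0 gives s² + 6s + 4.83 = 0.
Matching s² + 2ζω_n s + ω_n²: ω_n = √4.83 = 2.198 rad/s and 2ζω_n = 6, so ζ = 6/(2·2.198) = 1.37.

ζ = 1.37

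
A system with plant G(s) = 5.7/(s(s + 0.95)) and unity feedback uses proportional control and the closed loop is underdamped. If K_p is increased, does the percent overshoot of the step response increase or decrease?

increase

ζ = 0.95/(2√(5.7K_p)) decreases as K_p grows; lower damping means more overshoot.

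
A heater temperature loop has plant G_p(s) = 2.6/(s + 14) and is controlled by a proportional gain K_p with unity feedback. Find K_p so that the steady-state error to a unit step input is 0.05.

K_p = 102

For a type-0 loop with proportional control, e_ss = 1/(1 + K_p·G_p(0)).
G_p(0) = 0.1857. Require 1/(1 + K_p·0.1857) = 0.05, so 1 + 0.1857·K_p = 20.
K_p = (20 − 1)/0.1857 = 102.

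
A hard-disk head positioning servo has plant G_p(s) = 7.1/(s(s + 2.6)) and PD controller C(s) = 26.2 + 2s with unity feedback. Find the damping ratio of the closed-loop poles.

Forward path: (26.2 + 2s)·7.1/(s(s+2.6)). The closed-loop characteristic equation is s² + (2.6 + 7.1·2)s + 7.1·26.2 = 0.
That is s² + 16.8s + 186 = 0, so ω_n = 13.64 rad/s and ζ = 16.8/(2·13.64) = 0.6159.

ζ = 0.616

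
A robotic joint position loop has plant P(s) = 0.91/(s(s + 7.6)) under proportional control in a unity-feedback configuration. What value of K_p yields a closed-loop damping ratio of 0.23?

Closed-loop characteristic equation: s² + 7.6s + K_p·0.91 = 0.
So ω_n = √(0.91K_p) and 2ζω_n = 7.6, giving ζ = 7.6/(2√(0.91K_p)).
Setting ζ = 0.23: √(0.91K_p) = 7.6/(2·0.23) = 16.52, so K_p = 273/0.91 = 300.

K_p = 300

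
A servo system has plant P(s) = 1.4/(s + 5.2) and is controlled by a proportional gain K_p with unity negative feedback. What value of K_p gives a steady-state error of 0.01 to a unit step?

The loop is type 0, so e_ss(step) = 1/(1 + K_pos) with K_pos = K_p·P(0).
P(0) = 0.2692. Require 1/(1 + K_p·0.2692) = 0.01, so 1 + 0.2692·K_p = 100.
K_p = (100 − 1)/0.2692 = 368.

K_p = 368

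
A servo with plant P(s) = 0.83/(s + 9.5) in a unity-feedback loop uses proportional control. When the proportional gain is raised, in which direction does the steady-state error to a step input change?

e_ss = 1/(1 + K_p·P(0)); a larger K_p raises the denominator, so e_ss decreases.

decrease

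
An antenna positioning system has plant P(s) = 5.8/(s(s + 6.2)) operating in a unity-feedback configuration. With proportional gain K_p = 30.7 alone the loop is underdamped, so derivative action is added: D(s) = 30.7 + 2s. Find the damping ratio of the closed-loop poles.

ζ = 0.667

Forward path: (30.7 + 2s)·5.8/(s(s+6.2)). The closed-loop characteristic equation is s² + (6.2 + 5.8·2)s + 5.8·30.7 = 0.
That is s² + 17.8s + 178.1 = 0, so ω_n = 13.34 rad/s and ζ = 17.8/(2·13.34) = 0.667.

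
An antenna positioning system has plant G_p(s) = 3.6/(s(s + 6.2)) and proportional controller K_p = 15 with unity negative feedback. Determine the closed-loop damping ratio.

ζ = 0.422

The closed-loop denominator is s(s+6.2) + 15·3.6 = s² + 6.2s + 54.
Matching s² + 2ζω_n s + ω_n²: ω_n = √54 = 7.348 rad/s and 2ζω_n = 6.2, so ζ = 6.2/(2·7.348) = 0.422.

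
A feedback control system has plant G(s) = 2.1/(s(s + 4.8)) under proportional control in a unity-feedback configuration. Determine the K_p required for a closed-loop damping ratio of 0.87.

K_p = 3.62

Closed-loop characteristic equation: s² + 4.8s + K_p·2.1 = 0.
So ω_n = √(2.1K_p) and 2ζω_n = 4.8, giving ζ = 4.8/(2√(2.1K_p)).
Setting ζ = 0.87: √(2.1K_p) = 4.8/(2·0.87) = 2.759, so K_p = 7.61/2.1 = 3.62.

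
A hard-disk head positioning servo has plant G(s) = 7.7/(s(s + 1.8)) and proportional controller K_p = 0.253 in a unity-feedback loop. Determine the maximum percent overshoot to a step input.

7.06%

The closed-loop denominator s² + 1.8s + 1.948 gives ω_n = √1.948 = 1.396 and ζ = 1.8/(2ω_n) = 0.6448.
%OS = 100·exp(−πζ/√(1−ζ²)) = 100·exp(−π·0.6448/√0.5842) = 7.06%.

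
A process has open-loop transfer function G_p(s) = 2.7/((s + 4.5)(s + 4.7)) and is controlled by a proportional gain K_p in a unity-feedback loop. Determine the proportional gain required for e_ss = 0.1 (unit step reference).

K_p = 70.5

For a type-0 loop with proportional control, e_ss = 1/(1 + K_p·G_p(0)).
G_p(0) = 0.1277. Require 1/(1 + K_p·0.1277) = 0.1, so 1 + 0.1277·K_p = 10.
K_p = (10 − 1)/0.1277 = 70.5.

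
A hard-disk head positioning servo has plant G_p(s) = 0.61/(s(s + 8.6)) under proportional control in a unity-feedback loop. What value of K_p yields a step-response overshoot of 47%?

From %OS = 100·exp(−πζ/√(1−ζ²)) = 47%, ζ = −ln(0.47)/√(π²+ln²(0.47)) = 0.2337.
Characteristic equation s² + 8.6s + 0.61K_p = 0 gives ζ = 8.6/(2√(0.61K_p)).
Setting ζ = 0.2337: √(0.61K_p) = 8.6/(2·0.2337) = 18.4, so K_p = 338.6/0.61 = 555.

K_p = 555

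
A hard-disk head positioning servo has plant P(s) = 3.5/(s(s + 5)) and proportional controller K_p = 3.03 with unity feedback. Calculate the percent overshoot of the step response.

The closed-loop denominator s² + 5s + 10.6 gives ω_n = √10.6 = 3.257 and ζ = 5/(2ω_n) = 0.7677.
%OS = 100·exp(−πζ/√(1−ζ²)) = 100·exp(−π·0.7677/√0.4107) = 2.32%.

2.32%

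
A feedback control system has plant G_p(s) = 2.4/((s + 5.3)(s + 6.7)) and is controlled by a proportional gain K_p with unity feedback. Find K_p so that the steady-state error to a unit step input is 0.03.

Steady-state error for a unit step on this type-0 loop is 1/(1 + K_p·G_p(0)).
G_p(0) = 0.06759. Require 1/(1 + K_p·0.06759) = 0.03, so 1 + 0.06759·K_p = 33.33.
K_p = (33.33 − 1)/0.06759 = 478.

K_p = 478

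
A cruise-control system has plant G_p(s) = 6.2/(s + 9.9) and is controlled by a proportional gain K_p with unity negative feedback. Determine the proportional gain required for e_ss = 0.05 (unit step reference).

Steady-state error for a unit step on this type-0 loop is 1/(1 + K_p·G_p(0)).
G_p(0) = 0.6263. Require 1/(1 + K_p·0.6263) = 0.05, so 1 + 0.6263·K_p = 20.
K_p = (20 − 1)/0.6263 = 30.3.

K_p = 30.3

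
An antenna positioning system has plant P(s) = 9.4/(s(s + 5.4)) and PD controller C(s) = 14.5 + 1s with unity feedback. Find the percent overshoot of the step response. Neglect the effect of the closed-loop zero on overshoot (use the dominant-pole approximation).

7.62%

Forward path: (14.5 + 1s)·9.4/(s(s+5.4)). The closed-loop characteristic equation is s² + (5.4 + 9.4·1)s + 9.4·14.5 = 0.
That is s² + 14.8s + 136.3 = 0, so ω_n = 11.67 rad/s and ζ = 14.8/(2·11.67) = 0.6338.
%OS = 100·exp(−πζ/√(1−ζ²)) = 7.62%.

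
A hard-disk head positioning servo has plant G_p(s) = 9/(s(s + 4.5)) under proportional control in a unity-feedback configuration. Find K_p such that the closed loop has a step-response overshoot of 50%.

From %OS = 100·exp(−πζ/√(1−ζ²)) = 50%, ζ = −ln(0.5)/√(π²+ln²(0.5)) = 0.2155.
Characteristic equation s² + 4.5s + 9K_p = 0 gives ζ = 4.5/(2√(9K_p)).
Setting ζ = 0.2155: √(9K_p) = 4.5/(2·0.2155) = 10.44, so K_p = 109.1/9 = 12.1.

K_p = 12.1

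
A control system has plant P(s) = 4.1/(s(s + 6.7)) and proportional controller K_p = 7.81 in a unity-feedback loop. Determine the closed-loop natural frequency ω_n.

The closed-loop denominator is s(s+6.7) + 7.81·4.1 = s² + 6.7s + 32.02.
So ω_n² = 32.02 ⇒ ω_n = 5.659 rad/s, and ζ = 6.7/(2ω_n) = 0.592.

ω_n = 5.66 rad/s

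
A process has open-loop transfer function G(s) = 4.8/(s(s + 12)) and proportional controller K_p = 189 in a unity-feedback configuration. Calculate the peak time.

Closed-loop characteristic equation: s² + 12s + 907.2 = 0, so ω_n = 30.12 rad/s and ζ = 12/(2·30.12) = 0.1992.
Damped frequency ω_d = ω_n√(1−ζ²) = 29.52 rad/s, so peak time T_p = π/ω_d = 0.106 s.

T_p = 0.106 s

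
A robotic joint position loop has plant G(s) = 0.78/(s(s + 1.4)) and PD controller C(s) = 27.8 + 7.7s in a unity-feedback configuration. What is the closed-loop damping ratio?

Forward path: (27.8 + 7.7s)·0.78/(s(s+1.4)). The closed-loop characteristic equation is s² + (1.4 + 0.78·7.7)s + 0.78·27.8 = 0.
That is s² + 7.406s + 21.68 = 0, so ω_n = 4.657 rad/s and ζ = 7.406/(2·4.657) = 0.7952.

ζ = 0.795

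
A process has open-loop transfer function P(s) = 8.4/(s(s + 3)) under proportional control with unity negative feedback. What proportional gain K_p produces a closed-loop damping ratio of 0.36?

Closed-loop characteristic equation: s² + 3s + K_p·8.4 = 0.
So ω_n = √(8.4K_p) and 2ζω_n = 3, giving ζ = 3/(2√(8.4K_p)).
Setting ζ = 0.36: √(8.4K_p) = 3/(2·0.36) = 4.167, so K_p = 17.36/8.4 = 2.07.

K_p = 2.07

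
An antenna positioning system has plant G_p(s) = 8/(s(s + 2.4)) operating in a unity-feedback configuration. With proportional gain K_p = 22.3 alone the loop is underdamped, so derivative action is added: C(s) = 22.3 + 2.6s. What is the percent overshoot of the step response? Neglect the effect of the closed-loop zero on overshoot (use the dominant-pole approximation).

Forward path: (22.3 + 2.6s)·8/(s(s+2.4)). The closed-loop characteristic equation is s² + (2.4 + 8·2.6)s + 8·22.3 = 0.
That is s² + 23.2s + 178.4 = 0, so ω_n = 13.36 rad/s and ζ = 23.2/(2·13.36) = 0.8685.
%OS = 100·exp(−πζ/√(1−ζ²)) = 0.407%.

0.407%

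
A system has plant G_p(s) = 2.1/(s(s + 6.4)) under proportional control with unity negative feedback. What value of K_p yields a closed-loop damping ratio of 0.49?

K_p = 20.3

Closed-loop characteristic equation: s² + 6.4s + K_p·2.1 = 0.
So ω_n = √(2.1K_p) and 2ζω_n = 6.4, giving ζ = 6.4/(2√(2.1K_p)).
Setting ζ = 0.49: √(2.1K_p) = 6.4/(2·0.49) = 6.531, so K_p = 42.65/2.1 = 20.3.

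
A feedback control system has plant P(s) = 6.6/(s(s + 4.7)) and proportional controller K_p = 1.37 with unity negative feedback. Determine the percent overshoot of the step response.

1.95%

Closed-loop characteristic equation: s² + 4.7s + 9.042 = 0, so ω_n = 3.007 rad/s and ζ = 4.7/(2·3.007) = 0.7815.
%OS = 100·exp(−πζ/√(1−ζ²)) = 100·exp(−π·0.7815/√0.3892) = 1.95%.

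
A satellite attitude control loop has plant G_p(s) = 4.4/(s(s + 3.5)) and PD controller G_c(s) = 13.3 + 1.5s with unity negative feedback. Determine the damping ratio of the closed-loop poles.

Forward path: (13.3 + 1.5s)·4.4/(s(s+3.5)). The closed-loop characteristic equation is s² + (3.5 + 4.4·1.5)s + 4.4·13.3 = 0.
That is s² + 10.1s + 58.52 = 0, so ω_n = 7.65 rad/s and ζ = 10.1/(2·7.65) = 0.6601.

ζ = 0.66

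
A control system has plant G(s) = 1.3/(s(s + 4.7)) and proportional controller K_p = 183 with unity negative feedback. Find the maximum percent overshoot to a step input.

61.6%

The closed-loop denominator s² + 4.7s + 237.9 gives ω_n = √237.9 = 15.42 and ζ = 4.7/(2ω_n) = 0.1524.
%OS = 100·exp(−πζ/√(1−ζ²)) = 100·exp(−π·0.1524/√0.9768) = 61.6%.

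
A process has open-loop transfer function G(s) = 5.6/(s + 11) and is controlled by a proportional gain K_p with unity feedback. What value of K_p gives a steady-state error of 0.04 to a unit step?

K_p = 47.1

For a type-0 loop with proportional control, e_ss = 1/(1 + K_p·G(0)).
G(0) = 0.5091. Require 1/(1 + K_p·0.5091) = 0.04, so 1 + 0.5091·K_p = 25.
K_p = (25 − 1)/0.5091 = 47.1.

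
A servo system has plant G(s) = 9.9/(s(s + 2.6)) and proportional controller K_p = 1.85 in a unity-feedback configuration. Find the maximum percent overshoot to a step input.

The closed-loop denominator s² + 2.6s + 18.32 gives ω_n = √18.32 = 4.28 and ζ = 2.6/(2ω_n) = 0.3038.
%OS = 100·exp(−πζ/√(1−ζ²)) = 100·exp(−π·0.3038/√0.9077) = 36.7%.

36.7%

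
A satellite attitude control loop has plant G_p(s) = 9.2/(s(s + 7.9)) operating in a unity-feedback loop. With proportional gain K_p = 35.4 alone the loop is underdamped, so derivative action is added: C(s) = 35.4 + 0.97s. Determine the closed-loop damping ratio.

ζ = 0.466

Forward path: (35.4 + 0.97s)·9.2/(s(s+7.9)). The closed-loop characteristic equation is s² + (7.9 + 9.2·0.97)s + 9.2·35.4 = 0.
That is s² + 16.82s + 325.7 = 0, so ω_n = 18.05 rad/s and ζ = 16.82/(2·18.05) = 0.4661.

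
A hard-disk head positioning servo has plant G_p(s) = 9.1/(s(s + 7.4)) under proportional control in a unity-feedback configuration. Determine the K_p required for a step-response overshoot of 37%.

From %OS = 100·exp(−πζ/√(1−ζ²)) = 37%, ζ = −ln(0.37)/√(π²+ln²(0.37)) = 0.3017.
Characteristic equation s² + 7.4s + 9.1K_p = 0 gives ζ = 7.4/(2√(9.1K_p)).
Setting ζ = 0.3017: √(9.1K_p) = 7.4/(2·0.3017) = 12.26, so K_p = 150.4/9.1 = 16.5.

K_p = 16.5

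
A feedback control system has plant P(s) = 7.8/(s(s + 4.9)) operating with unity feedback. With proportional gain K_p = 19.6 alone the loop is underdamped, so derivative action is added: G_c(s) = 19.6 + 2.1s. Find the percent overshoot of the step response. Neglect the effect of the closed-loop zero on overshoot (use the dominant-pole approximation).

0.496%

Forward path: (19.6 + 2.1s)·7.8/(s(s+4.9)). The closed-loop characteristic equation is s² + (4.9 + 7.8·2.1)s + 7.8·19.6 = 0.
That is s² + 21.28s + 152.9 = 0, so ω_n = 12.36 rad/s and ζ = 21.28/(2·12.36) = 0.8605.
%OS = 100·exp(−πζ/√(1−ζ²)) = 0.496%.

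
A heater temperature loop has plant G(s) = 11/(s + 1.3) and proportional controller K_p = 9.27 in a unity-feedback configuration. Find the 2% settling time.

Closed-loop transfer function: T(s) = K_p·G(s)/(1 + K_p·G(s)) = 102/(s + 1.3 + 102) = 102/(s + 103.3).
Time constant τ = 1/103.3 = 0.009683 s, so the 2% settling time is about 4τ = 0.0387 s.

T_s ≈ 0.0387 s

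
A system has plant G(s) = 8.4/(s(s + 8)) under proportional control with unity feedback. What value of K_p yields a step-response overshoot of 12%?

From %OS = 100·exp(−πζ/√(1−ζ²)) = 12%, ζ = −ln(0.12)/√(π²+ln²(0.12)) = 0.5594.
Characteristic equation s² + 8s + 8.4K_p = 0 gives ζ = 8/(2√(8.4K_p)).
Setting ζ = 0.5594: √(8.4K_p) = 8/(2·0.5594) = 7.15, so K_p = 51.13/8.4 = 6.09.

K_p = 6.09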